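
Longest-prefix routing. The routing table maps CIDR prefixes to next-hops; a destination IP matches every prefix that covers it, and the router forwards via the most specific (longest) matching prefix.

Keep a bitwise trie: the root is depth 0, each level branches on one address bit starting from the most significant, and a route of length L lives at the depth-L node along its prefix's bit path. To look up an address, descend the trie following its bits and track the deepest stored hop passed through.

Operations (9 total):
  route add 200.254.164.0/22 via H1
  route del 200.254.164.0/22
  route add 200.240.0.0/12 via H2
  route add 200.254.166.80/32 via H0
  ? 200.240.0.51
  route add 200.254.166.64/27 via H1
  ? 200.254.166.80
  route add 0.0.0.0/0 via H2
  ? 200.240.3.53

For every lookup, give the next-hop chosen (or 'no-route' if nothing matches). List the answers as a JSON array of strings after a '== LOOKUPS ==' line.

Trace:
  + 200.254.164.0/22 (H1) depth=22
  del 200.254.164.0/22 (clear depth 22)
  + 200.240.0.0/12 (H2) depth=12
  + 200.254.166.80/32 (H0) depth=32
  lookup 200.240.0.51: bits 110010001111 walk d0:-→d1:-→d2:-→d3:-→d4:-→d5:-→d6:-→d7:-→d8:-→d9:-→d10:-→d11:-→d12:H2 -> H2
  + 200.254.166.64/27 (H1) depth=27
  lookup 200.254.166.80: bits 11001000111111101010011001010000 walk d0:-→d1:-→d2:-→d3:-→d4:-→d5:-→d6:-→d7:-→d8:-→d9:-→d10:-→d11:-→d12:H2→d13:-→d14:-→d15:-→d16:-→d17:-→d18:-→d19:-→d20:-→d21:-→d22:-→d23:-→d24:-→d25:-→d26:-→d27:H1→d28:-→d29:-→d30:-→d31:-→d32:H0 -> H0
  + 0.0.0.0/0 (H2) depth=0
  lookup 200.240.3.53: bits 110010001111 walk d0:H2→d1:-→d2:-→d3:-→d4:-→d5:-→d6:-→d7:-→d8:-→d9:-→d10:-→d11:-→d12:H2 -> H2

== LOOKUPS ==
["H2","H0","H2"]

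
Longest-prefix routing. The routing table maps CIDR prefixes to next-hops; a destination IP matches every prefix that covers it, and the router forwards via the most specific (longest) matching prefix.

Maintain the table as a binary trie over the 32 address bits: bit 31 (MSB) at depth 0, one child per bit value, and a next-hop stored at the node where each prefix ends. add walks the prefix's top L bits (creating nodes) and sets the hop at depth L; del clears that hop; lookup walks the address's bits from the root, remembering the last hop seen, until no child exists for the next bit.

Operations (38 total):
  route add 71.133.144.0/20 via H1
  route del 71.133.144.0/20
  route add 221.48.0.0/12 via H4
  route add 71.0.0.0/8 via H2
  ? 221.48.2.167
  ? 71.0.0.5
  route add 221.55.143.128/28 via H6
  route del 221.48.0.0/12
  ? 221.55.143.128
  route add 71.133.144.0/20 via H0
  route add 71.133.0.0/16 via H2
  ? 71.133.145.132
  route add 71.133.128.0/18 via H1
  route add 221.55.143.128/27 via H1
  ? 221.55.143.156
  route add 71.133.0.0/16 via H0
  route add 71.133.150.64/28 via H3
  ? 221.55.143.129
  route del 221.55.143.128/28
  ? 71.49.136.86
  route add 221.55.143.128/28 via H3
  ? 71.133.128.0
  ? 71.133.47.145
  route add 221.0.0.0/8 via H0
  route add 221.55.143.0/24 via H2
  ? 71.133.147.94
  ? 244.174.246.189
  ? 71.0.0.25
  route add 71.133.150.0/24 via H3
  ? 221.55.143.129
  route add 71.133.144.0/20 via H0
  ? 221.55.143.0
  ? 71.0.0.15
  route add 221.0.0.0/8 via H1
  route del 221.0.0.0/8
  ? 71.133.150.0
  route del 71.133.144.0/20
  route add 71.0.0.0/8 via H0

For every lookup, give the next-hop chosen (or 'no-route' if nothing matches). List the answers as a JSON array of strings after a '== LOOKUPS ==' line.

Trace:
  + 71.133.144.0/20 (H1) depth=20
  del 71.133.144.0/20 (clear depth 20)
  + 221.48.0.0/12 (H4) depth=12
  + 71.0.0.0/8 (H2) depth=8
  lookup 221.48.2.167: bits 110111010011 walk d0:-→d1:-→d2:-→d3:-→d4:-→d5:-→d6:-→d7:-→d8:-→d9:-→d10:-→d11:-→d12:H4 -> H4
  lookup 71.0.0.5: bits 01000111 walk d0:-→d1:-→d2:-→d3:-→d4:-→d5:-→d6:-→d7:-→d8:H2 -> H2
  + 221.55.143.128/28 (H6) depth=28
  del 221.48.0.0/12 (clear depth 12)
  lookup 221.55.143.128: bits 1101110100110111100011111000 walk d0:-→d1:-→d2:-→d3:-→d4:-→d5:-→d6:-→d7:-→d8:-→d9:-→d10:-→d11:-→d12:-→d13:-→d14:-→d15:-→d16:-→d17:-→d18:-→d19:-→d20:-→d21:-→d22:-→d23:-→d24:-→d25:-→d26:-→d27:-→d28:H6 -> H6
  + 71.133.144.0/20 (H0) depth=20
  + 71.133.0.0/16 (H2) depth=16
  lookup 71.133.145.132: bits 01000111100001011001 walk d0:-→d1:-→d2:-→d3:-→d4:-→d5:-→d6:-→d7:-→d8:H2→d9:-→d10:-→d11:-→d12:-→d13:-→d14:-→d15:-→d16:H2→d17:-→d18:-→d19:-→d20:H0 -> H0
  + 71.133.128.0/18 (H1) depth=18
  + 221.55.143.128/27 (H1) depth=27
  lookup 221.55.143.156: bits 110111010011011110001111100 walk d0:-→d1:-→d2:-→d3:-→d4:-→d5:-→d6:-→d7:-→d8:-→d9:-→d10:-→d11:-→d12:-→d13:-→d14:-→d15:-→d16:-→d17:-→d18:-→d19:-→d20:-→d21:-→d22:-→d23:-→d24:-→d25:-→d26:-→d27:H1 -> H1
  + 71.133.0.0/16 (H0) depth=16
  + 71.133.150.64/28 (H3) depth=28
  lookup 221.55.143.129: bits 1101110100110111100011111000 walk d0:-→d1:-→d2:-→d3:-→d4:-→d5:-→d6:-→d7:-→d8:-→d9:-→d10:-→d11:-→d12:-→d13:-→d14:-→d15:-→d16:-→d17:-→d18:-→d19:-→d20:-→d21:-→d22:-→d23:-→d24:-→d25:-→d26:-→d27:H1→d28:H6 -> H6
  del 221.55.143.128/28 (clear depth 28)
  lookup 71.49.136.86: bits 01000111 walk d0:-→d1:-→d2:-→d3:-→d4:-→d5:-→d6:-→d7:-→d8:H2 -> H2
  + 221.55.143.128/28 (H3) depth=28
  lookup 71.133.128.0: bits 0100011110000101100 walk d0:-→d1:-→d2:-→d3:-→d4:-→d5:-→d6:-→d7:-→d8:H2→d9:-→d10:-→d11:-→d12:-→d13:-→d14:-→d15:-→d16:H0→d17:-→d18:H1→d19:- -> H1
  lookup 71.133.47.145: bits 0100011110000101 walk d0:-→d1:-→d2:-→d3:-→d4:-→d5:-→d6:-→d7:-→d8:H2→d9:-→d10:-→d11:-→d12:-→d13:-→d14:-→d15:-→d16:H0 -> H0
  + 221.0.0.0/8 (H0) depth=8
  + 221.55.143.0/24 (H2) depth=24
  lookup 71.133.147.94: bits 010001111000010110010 walk d0:-→d1:-→d2:-→d3:-→d4:-→d5:-→d6:-→d7:-→d8:H2→d9:-→d10:-→d11:-→d12:-→d13:-→d14:-→d15:-→d16:H0→d17:-→d18:H1→d19:-→d20:H0→d21:- -> H0
  lookup 244.174.246.189: bits 11 walk d0:-→d1:-→d2:- -> no-route
  lookup 71.0.0.25: bits 01000111 walk d0:-→d1:-→d2:-→d3:-→d4:-→d5:-→d6:-→d7:-→d8:H2 -> H2
  + 71.133.150.0/24 (H3) depth=24
  lookup 221.55.143.129: bits 1101110100110111100011111000 walk d0:-→d1:-→d2:-→d3:-→d4:-→d5:-→d6:-→d7:-→d8:H0→d9:-→d10:-→d11:-→d12:-→d13:-→d14:-→d15:-→d16:-→d17:-→d18:-→d19:-→d20:-→d21:-→d22:-→d23:-→d24:H2→d25:-→d26:-→d27:H1→d28:H3 -> H3
  + 71.133.144.0/20 (H0) depth=20
  lookup 221.55.143.0: bits 110111010011011110001111 walk d0:-→d1:-→d2:-→d3:-→d4:-→d5:-→d6:-→d7:-→d8:H0→d9:-→d10:-→d11:-→d12:-→d13:-→d14:-→d15:-→d16:-→d17:-→d18:-→d19:-→d20:-→d21:-→d22:-→d23:-→d24:H2 -> H2
  lookup 71.0.0.15: bits 01000111 walk d0:-→d1:-→d2:-→d3:-→d4:-→d5:-→d6:-→d7:-→d8:H2 -> H2
  + 221.0.0.0/8 (H1) depth=8
  del 221.0.0.0/8 (clear depth 8)
  lookup 71.133.150.0: bits 0100011110000101100101100 walk d0:-→d1:-→d2:-→d3:-→d4:-→d5:-→d6:-→d7:-→d8:H2→d9:-→d10:-→d11:-→d12:-→d13:-→d14:-→d15:-→d16:H0→d17:-→d18:H1→d19:-→d20:H0→d21:-→d22:-→d23:-→d24:H3→d25:- -> H3
  del 71.133.144.0/20 (clear depth 20)
  + 71.0.0.0/8 (H0) depth=8

== LOOKUPS ==
["H4","H2","H6","H0","H1","H6","H2","H1","H0","H0","no-route","H2","H3","H2","H2","H3"]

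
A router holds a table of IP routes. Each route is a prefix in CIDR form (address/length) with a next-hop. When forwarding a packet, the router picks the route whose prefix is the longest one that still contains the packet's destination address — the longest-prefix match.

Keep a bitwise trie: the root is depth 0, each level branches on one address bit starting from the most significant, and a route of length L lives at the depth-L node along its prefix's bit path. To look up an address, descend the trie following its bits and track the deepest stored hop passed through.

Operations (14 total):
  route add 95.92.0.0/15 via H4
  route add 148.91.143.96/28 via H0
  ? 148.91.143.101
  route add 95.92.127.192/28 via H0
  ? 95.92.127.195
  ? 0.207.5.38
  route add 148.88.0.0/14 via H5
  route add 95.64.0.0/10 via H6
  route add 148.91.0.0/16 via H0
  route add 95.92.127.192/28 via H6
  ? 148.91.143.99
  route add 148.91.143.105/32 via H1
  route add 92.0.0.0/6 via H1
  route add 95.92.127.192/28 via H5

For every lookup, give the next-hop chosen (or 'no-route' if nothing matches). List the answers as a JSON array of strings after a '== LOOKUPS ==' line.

Process each operation:
  + 95.92.0.0/15 (H4) depth=15
  + 148.91.143.96/28 (H0) depth=28
  lookup 148.91.143.101: bits 1001010001011011100011110110 walk d0:-→d1:-→d2:-→d3:-→d4:-→d5:-→d6:-→d7:-→d8:-→d9:-→d10:-→d11:-→d12:-→d13:-→d14:-→d15:-→d16:-→d17:-→d18:-→d19:-→d20:-→d21:-→d22:-→d23:-→d24:-→d25:-→d26:-→d27:-→d28:H0 -> H0
  + 95.92.127.192/28 (H0) depth=28
  lookup 95.92.127.195: bits 0101111101011100011111111100 walk d0:-→d1:-→d2:-→d3:-→d4:-→d5:-→d6:-→d7:-→d8:-→d9:-→d10:-→d11:-→d12:-→d13:-→d14:-→d15:H4→d16:-→d17:-→d18:-→d19:-→d20:-→d21:-→d22:-→d23:-→d24:-→d25:-→d26:-→d27:-→d28:H0 -> H0
  lookup 0.207.5.38: bits 0 walk d0:-→d1:- -> no-route
  + 148.88.0.0/14 (H5) depth=14
  + 95.64.0.0/10 (H6) depth=10
  + 148.91.0.0/16 (H0) depth=16
  + 95.92.127.192/28 (H6) depth=28
  lookup 148.91.143.99: bits 1001010001011011100011110110 walk d0:-→d1:-→d2:-→d3:-→d4:-→d5:-→d6:-→d7:-→d8:-→d9:-→d10:-→d11:-→d12:-→d13:-→d14:H5→d15:-→d16:H0→d17:-→d18:-→d19:-→d20:-→d21:-→d22:-→d23:-→d24:-→d25:-→d26:-→d27:-→d28:H0 -> H0
  + 148.91.143.105/32 (H1) depth=32
  + 92.0.0.0/6 (H1) depth=6
  + 95.92.127.192/28 (H5) depth=28

== LOOKUPS ==
["H0","H0","no-route","H0"]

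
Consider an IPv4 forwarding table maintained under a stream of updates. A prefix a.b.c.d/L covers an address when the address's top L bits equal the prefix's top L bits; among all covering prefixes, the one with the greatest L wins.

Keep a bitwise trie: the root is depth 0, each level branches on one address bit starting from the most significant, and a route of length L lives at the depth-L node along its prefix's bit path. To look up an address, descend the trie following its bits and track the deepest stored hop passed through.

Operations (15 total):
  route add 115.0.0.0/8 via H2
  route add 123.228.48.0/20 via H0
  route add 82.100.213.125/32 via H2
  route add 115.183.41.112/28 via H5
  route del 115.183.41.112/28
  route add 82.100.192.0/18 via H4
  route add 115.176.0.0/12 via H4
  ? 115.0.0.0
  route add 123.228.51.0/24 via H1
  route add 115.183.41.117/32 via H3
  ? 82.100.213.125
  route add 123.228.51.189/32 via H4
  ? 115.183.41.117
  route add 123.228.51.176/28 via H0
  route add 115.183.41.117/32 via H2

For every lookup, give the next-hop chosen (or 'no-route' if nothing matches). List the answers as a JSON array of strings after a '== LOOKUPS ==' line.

Apply in order:
  add 115.0.0.0/8 -> H2 at depth 8
  add 123.228.48.0/20 -> H0 at depth 20
  add 82.100.213.125/32 -> H2 at depth 32
  add 115.183.41.112/28 -> H5 at depth 28
  del 115.183.41.112/28 (clear depth 28)
  add 82.100.192.0/18 -> H4 at depth 18
  add 115.176.0.0/12 -> H4 at depth 12
  ? 115.0.0.0  path d0:-→d1:-→d2:-→d3:-→d4:-→d5:-→d6:-→d7:-→d8:H2  best=H2
  add 123.228.51.0/24 -> H1 at depth 24
  add 115.183.41.117/32 -> H3 at depth 32
  ? 82.100.213.125  path d0:-→d1:-→d2:-→d3:-→d4:-→d5:-→d6:-→d7:-→d8:-→d9:-→d10:-→d11:-→d12:-→d13:-→d14:-→d15:-→d16:-→d17:-→d18:H4→d19:-→d20:-→d21:-→d22:-→d23:-→d24:-→d25:-→d26:-→d27:-→d28:-→d29:-→d30:-→d31:-→d32:H2  best=H2
  add 123.228.51.189/32 -> H4 at depth 32
  ? 115.183.41.117  path d0:-→d1:-→d2:-→d3:-→d4:-→d5:-→d6:-→d7:-→d8:H2→d9:-→d10:-→d11:-→d12:H4→d13:-→d14:-→d15:-→d16:-→d17:-→d18:-→d19:-→d20:-→d21:-→d22:-→d23:-→d24:-→d25:-→d26:-→d27:-→d28:-→d29:-→d30:-→d31:-→d32:H3  best=H3
  add 123.228.51.176/28 -> H0 at depth 28
  add 115.183.41.117/32 -> H2 at depth 32

== LOOKUPS ==
["H2","H2","H3"]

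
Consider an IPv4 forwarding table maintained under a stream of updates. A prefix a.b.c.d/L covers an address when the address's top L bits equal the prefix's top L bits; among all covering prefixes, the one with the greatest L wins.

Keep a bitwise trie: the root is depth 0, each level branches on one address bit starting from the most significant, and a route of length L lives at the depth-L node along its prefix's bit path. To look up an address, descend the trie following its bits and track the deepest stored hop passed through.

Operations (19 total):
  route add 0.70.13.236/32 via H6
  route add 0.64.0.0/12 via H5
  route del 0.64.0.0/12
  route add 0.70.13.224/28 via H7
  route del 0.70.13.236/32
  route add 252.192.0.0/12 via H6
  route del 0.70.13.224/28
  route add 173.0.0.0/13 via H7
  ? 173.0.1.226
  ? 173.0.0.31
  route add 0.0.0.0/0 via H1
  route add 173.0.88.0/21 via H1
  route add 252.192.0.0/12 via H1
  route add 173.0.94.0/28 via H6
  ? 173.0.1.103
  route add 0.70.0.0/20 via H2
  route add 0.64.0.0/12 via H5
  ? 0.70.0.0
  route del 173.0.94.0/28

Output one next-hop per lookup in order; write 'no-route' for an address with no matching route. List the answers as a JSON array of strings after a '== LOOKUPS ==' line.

Apply in order:
  + 0.70.13.236/32 (H6) depth=32
  + 0.64.0.0/12 (H5) depth=12
  del 0.64.0.0/12 (clear depth 12)
  + 0.70.13.224/28 (H7) depth=28
  del 0.70.13.236/32 (clear depth 32)
  + 252.192.0.0/12 (H6) depth=12
  del 0.70.13.224/28 (clear depth 28)
  + 173.0.0.0/13 (H7) depth=13
  Q 173.0.1.226: descend 1010110100000 ; hops seen [H7] ; pick H7
  Q 173.0.0.31: descend 1010110100000 ; hops seen [H7] ; pick H7
  + 0.0.0.0/0 (H1) depth=0
  + 173.0.88.0/21 (H1) depth=21
  + 252.192.0.0/12 (H1) depth=12
  + 173.0.94.0/28 (H6) depth=28
  Q 173.0.1.103: descend 10101101000000000 ; hops seen [H1,H7] ; pick H7
  + 0.70.0.0/20 (H2) depth=20
  + 0.64.0.0/12 (H5) depth=12
  Q 0.70.0.0: descend 00000000010001100000 ; hops seen [H1,H5,H2] ; pick H2
  del 173.0.94.0/28 (clear depth 28)

== LOOKUPS ==
["H7","H7","H7","H2"]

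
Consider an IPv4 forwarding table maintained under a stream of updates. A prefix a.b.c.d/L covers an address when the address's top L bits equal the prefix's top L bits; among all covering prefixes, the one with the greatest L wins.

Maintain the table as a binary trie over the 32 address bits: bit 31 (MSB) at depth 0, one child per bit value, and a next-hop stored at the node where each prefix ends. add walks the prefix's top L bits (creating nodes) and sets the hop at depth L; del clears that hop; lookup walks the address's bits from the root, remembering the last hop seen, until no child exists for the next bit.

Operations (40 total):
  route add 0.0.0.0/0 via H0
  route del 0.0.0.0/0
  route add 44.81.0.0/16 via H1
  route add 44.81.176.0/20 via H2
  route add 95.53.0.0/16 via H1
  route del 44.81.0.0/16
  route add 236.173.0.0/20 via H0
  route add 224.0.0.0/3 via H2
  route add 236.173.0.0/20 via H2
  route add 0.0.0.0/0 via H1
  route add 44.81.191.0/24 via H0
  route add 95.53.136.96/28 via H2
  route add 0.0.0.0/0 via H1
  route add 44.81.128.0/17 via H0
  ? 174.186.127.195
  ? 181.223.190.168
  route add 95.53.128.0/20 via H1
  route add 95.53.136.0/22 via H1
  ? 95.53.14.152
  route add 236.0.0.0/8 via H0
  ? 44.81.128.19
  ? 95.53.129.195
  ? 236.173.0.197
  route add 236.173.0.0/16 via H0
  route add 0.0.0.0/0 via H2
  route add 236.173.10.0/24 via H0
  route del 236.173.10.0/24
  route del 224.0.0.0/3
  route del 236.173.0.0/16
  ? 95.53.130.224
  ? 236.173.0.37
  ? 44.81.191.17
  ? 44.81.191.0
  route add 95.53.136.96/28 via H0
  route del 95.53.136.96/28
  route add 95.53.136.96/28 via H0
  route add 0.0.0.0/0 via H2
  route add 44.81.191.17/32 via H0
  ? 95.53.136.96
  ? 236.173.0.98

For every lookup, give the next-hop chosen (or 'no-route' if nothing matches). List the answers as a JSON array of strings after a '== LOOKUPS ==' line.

Apply in order:
  + 0.0.0.0/0 (H0) depth=0
  - 0.0.0.0/0 clear@0
  + 44.81.0.0/16 (H1) depth=16
  + 44.81.176.0/20 (H2) depth=20
  + 95.53.0.0/16 (H1) depth=16
  - 44.81.0.0/16 clear@16
  + 236.173.0.0/20 (H0) depth=20
  + 224.0.0.0/3 (H2) depth=3
  + 236.173.0.0/20 (H2) depth=20
  + 0.0.0.0/0 (H1) depth=0
  + 44.81.191.0/24 (H0) depth=24
  + 95.53.136.96/28 (H2) depth=28
  + 0.0.0.0/0 (H1) depth=0
  + 44.81.128.0/17 (H0) depth=17
  lookup 174.186.127.195: bits 1 walk d0:H1→d1:- -> H1
  lookup 181.223.190.168: bits 1 walk d0:H1→d1:- -> H1
  + 95.53.128.0/20 (H1) depth=20
  + 95.53.136.0/22 (H1) depth=22
  lookup 95.53.14.152: bits 0101111100110101 walk d0:H1→d1:-→d2:-→d3:-→d4:-→d5:-→d6:-→d7:-→d8:-→d9:-→d10:-→d11:-→d12:-→d13:-→d14:-→d15:-→d16:H1 -> H1
  + 236.0.0.0/8 (H0) depth=8
  lookup 44.81.128.19: bits 001011000101000110 walk d0:H1→d1:-→d2:-→d3:-→d4:-→d5:-→d6:-→d7:-→d8:-→d9:-→d10:-→d11:-→d12:-→d13:-→d14:-→d15:-→d16:-→d17:H0→d18:- -> H0
  lookup 95.53.129.195: bits 01011111001101011000 walk d0:H1→d1:-→d2:-→d3:-→d4:-→d5:-→d6:-→d7:-→d8:-→d9:-→d10:-→d11:-→d12:-→d13:-→d14:-→d15:-→d16:H1→d17:-→d18:-→d19:-→d20:H1 -> H1
  lookup 236.173.0.197: bits 11101100101011010000 walk d0:H1→d1:-→d2:-→d3:H2→d4:-→d5:-→d6:-→d7:-→d8:H0→d9:-→d10:-→d11:-→d12:-→d13:-→d14:-→d15:-→d16:-→d17:-→d18:-→d19:-→d20:H2 -> H2
  + 236.173.0.0/16 (H0) depth=16
  + 0.0.0.0/0 (H2) depth=0
  + 236.173.10.0/24 (H0) depth=24
  - 236.173.10.0/24 clear@24
  - 224.0.0.0/3 clear@3
  - 236.173.0.0/16 clear@16
  lookup 95.53.130.224: bits 01011111001101011000 walk d0:H2→d1:-→d2:-→d3:-→d4:-→d5:-→d6:-→d7:-→d8:-→d9:-→d10:-→d11:-→d12:-→d13:-→d14:-→d15:-→d16:H1→d17:-→d18:-→d19:-→d20:H1 -> H1
  lookup 236.173.0.37: bits 11101100101011010000 walk d0:H2→d1:-→d2:-→d3:-→d4:-→d5:-→d6:-→d7:-→d8:H0→d9:-→d10:-→d11:-→d12:-→d13:-→d14:-→d15:-→d16:-→d17:-→d18:-→d19:-→d20:H2 -> H2
  lookup 44.81.191.17: bits 001011000101000110111111 walk d0:H2→d1:-→d2:-→d3:-→d4:-→d5:-→d6:-→d7:-→d8:-→d9:-→d10:-→d11:-→d12:-→d13:-→d14:-→d15:-→d16:-→d17:H0→d18:-→d19:-→d20:H2→d21:-→d22:-→d23:-→d24:H0 -> H0
  lookup 44.81.191.0: bits 001011000101000110111111 walk d0:H2→d1:-→d2:-→d3:-→d4:-→d5:-→d6:-→d7:-→d8:-→d9:-→d10:-→d11:-→d12:-→d13:-→d14:-→d15:-→d16:-→d17:H0→d18:-→d19:-→d20:H2→d21:-→d22:-→d23:-→d24:H0 -> H0
  + 95.53.136.96/28 (H0) depth=28
  - 95.53.136.96/28 clear@28
  + 95.53.136.96/28 (H0) depth=28
  + 0.0.0.0/0 (H2) depth=0
  + 44.81.191.17/32 (H0) depth=32
  lookup 95.53.136.96: bits 0101111100110101100010000110 walk d0:H2→d1:-→d2:-→d3:-→d4:-→d5:-→d6:-→d7:-→d8:-→d9:-→d10:-→d11:-→d12:-→d13:-→d14:-→d15:-→d16:H1→d17:-→d18:-→d19:-→d20:H1→d21:-→d22:H1→d23:-→d24:-→d25:-→d26:-→d27:-→d28:H0 -> H0
  lookup 236.173.0.98: bits 11101100101011010000 walk d0:H2→d1:-→d2:-→d3:-→d4:-→d5:-→d6:-→d7:-→d8:H0→d9:-→d10:-→d11:-→d12:-→d13:-→d14:-→d15:-→d16:-→d17:-→d18:-→d19:-→d20:H2 -> H2

== LOOKUPS ==
["H1","H1","H1","H0","H1","H2","H1","H2","H0","H0","H0","H2"]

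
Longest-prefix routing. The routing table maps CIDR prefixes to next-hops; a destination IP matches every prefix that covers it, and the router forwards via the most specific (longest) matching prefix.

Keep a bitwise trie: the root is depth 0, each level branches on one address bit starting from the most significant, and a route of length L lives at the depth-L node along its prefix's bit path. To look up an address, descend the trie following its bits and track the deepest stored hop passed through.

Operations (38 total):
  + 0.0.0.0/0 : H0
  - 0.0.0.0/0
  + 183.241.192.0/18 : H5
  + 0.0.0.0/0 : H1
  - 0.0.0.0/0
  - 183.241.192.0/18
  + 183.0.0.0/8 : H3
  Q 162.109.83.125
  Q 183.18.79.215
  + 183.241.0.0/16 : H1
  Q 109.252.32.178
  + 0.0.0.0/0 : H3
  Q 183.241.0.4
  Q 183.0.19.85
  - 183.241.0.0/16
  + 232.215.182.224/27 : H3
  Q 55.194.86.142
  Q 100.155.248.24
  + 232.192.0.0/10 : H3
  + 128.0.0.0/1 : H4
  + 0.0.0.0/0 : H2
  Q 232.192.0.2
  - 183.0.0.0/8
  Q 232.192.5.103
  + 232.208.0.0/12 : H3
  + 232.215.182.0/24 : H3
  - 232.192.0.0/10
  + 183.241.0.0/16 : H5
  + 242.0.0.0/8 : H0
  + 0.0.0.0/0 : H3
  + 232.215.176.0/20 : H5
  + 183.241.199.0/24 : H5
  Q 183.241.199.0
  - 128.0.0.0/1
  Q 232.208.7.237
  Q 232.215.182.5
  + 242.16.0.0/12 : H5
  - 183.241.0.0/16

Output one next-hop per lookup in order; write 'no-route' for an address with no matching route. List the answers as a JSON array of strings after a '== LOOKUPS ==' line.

Process each operation:
  add 0.0.0.0/0 -> H0 at depth 0
  del 0.0.0.0/0 (clear depth 0)
  add 183.241.192.0/18 -> H5 at depth 18
  add 0.0.0.0/0 -> H1 at depth 0
  del 0.0.0.0/0 (clear depth 0)
  del 183.241.192.0/18 (clear depth 18)
  add 183.0.0.0/8 -> H3 at depth 8
  Q 162.109.83.125: descend 101 ; hops seen [∅] ; pick no-route
  Q 183.18.79.215: descend 10110111 ; hops seen [H3] ; pick H3
  add 183.241.0.0/16 -> H1 at depth 16
  Q 109.252.32.178: descend ε ; hops seen [∅] ; pick no-route
  add 0.0.0.0/0 -> H3 at depth 0
  Q 183.241.0.4: descend 1011011111110001 ; hops seen [H3,H3,H1] ; pick H1
  Q 183.0.19.85: descend 10110111 ; hops seen [H3,H3] ; pick H3
  del 183.241.0.0/16 (clear depth 16)
  add 232.215.182.224/27 -> H3 at depth 27
  Q 55.194.86.142: descend ε ; hops seen [H3] ; pick H3
  Q 100.155.248.24: descend ε ; hops seen [H3] ; pick H3
  add 232.192.0.0/10 -> H3 at depth 10
  add 128.0.0.0/1 -> H4 at depth 1
  add 0.0.0.0/0 -> H2 at depth 0
  Q 232.192.0.2: descend 11101000110 ; hops seen [H2,H4,H3] ; pick H3
  del 183.0.0.0/8 (clear depth 8)
  Q 232.192.5.103: descend 11101000110 ; hops seen [H2,H4,H3] ; pick H3
  add 232.208.0.0/12 -> H3 at depth 12
  add 232.215.182.0/24 -> H3 at depth 24
  del 232.192.0.0/10 (clear depth 10)
  add 183.241.0.0/16 -> H5 at depth 16
  add 242.0.0.0/8 -> H0 at depth 8
  add 0.0.0.0/0 -> H3 at depth 0
  add 232.215.176.0/20 -> H5 at depth 20
  add 183.241.199.0/24 -> H5 at depth 24
  Q 183.241.199.0: descend 101101111111000111000111 ; hops seen [H3,H4,H5,H5] ; pick H5
  del 128.0.0.0/1 (clear depth 1)
  Q 232.208.7.237: descend 1110100011010 ; hops seen [H3,H3] ; pick H3
  Q 232.215.182.5: descend 111010001101011110110110 ; hops seen [H3,H3,H5,H3] ; pick H3
  add 242.16.0.0/12 -> H5 at depth 12
  del 183.241.0.0/16 (clear depth 16)

== LOOKUPS ==
["no-route","H3","no-route","H1","H3","H3","H3","H3","H3","H5","H3","H3"]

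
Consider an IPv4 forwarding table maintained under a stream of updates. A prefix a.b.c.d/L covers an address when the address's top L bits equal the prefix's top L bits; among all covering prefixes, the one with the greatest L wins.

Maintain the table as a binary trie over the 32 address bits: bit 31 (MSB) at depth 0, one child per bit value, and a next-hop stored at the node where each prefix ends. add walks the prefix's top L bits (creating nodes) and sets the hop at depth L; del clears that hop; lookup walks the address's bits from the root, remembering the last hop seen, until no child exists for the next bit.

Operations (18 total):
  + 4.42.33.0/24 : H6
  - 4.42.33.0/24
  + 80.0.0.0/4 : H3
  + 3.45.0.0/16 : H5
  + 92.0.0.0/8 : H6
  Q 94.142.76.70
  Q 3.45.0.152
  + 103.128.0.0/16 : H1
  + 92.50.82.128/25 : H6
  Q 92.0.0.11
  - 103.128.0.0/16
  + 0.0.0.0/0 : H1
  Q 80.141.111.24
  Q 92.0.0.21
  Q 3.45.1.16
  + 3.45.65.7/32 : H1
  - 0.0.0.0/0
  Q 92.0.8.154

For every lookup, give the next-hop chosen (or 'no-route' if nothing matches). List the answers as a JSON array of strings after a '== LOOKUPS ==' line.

Process each operation:
  add 4.42.33.0/24 -> H6 at depth 24
  del 4.42.33.0/24 (clear depth 24)
  add 80.0.0.0/4 -> H3 at depth 4
  add 3.45.0.0/16 -> H5 at depth 16
  add 92.0.0.0/8 -> H6 at depth 8
  ? 94.142.76.70  path d0:-→d1:-→d2:-→d3:-→d4:H3→d5:-→d6:-  best=H3
  ? 3.45.0.152  path d0:-→d1:-→d2:-→d3:-→d4:-→d5:-→d6:-→d7:-→d8:-→d9:-→d10:-→d11:-→d12:-→d13:-→d14:-→d15:-→d16:H5  best=H5
  add 103.128.0.0/16 -> H1 at depth 16
  add 92.50.82.128/25 -> H6 at depth 25
  ? 92.0.0.11  path d0:-→d1:-→d2:-→d3:-→d4:H3→d5:-→d6:-→d7:-→d8:H6→d9:-→d10:-  best=H6
  del 103.128.0.0/16 (clear depth 16)
  add 0.0.0.0/0 -> H1 at depth 0
  ? 80.141.111.24  path d0:H1→d1:-→d2:-→d3:-→d4:H3  best=H3
  ? 92.0.0.21  path d0:H1→d1:-→d2:-→d3:-→d4:H3→d5:-→d6:-→d7:-→d8:H6→d9:-→d10:-  best=H6
  ? 3.45.1.16  path d0:H1→d1:-→d2:-→d3:-→d4:-→d5:-→d6:-→d7:-→d8:-→d9:-→d10:-→d11:-→d12:-→d13:-→d14:-→d15:-→d16:H5  best=H5
  add 3.45.65.7/32 -> H1 at depth 32
  del 0.0.0.0/0 (clear depth 0)
  ? 92.0.8.154  path d0:-→d1:-→d2:-→d3:-→d4:H3→d5:-→d6:-→d7:-→d8:H6→d9:-→d10:-  best=H6

== LOOKUPS ==
["H3","H5","H6","H3","H6","H5","H6"]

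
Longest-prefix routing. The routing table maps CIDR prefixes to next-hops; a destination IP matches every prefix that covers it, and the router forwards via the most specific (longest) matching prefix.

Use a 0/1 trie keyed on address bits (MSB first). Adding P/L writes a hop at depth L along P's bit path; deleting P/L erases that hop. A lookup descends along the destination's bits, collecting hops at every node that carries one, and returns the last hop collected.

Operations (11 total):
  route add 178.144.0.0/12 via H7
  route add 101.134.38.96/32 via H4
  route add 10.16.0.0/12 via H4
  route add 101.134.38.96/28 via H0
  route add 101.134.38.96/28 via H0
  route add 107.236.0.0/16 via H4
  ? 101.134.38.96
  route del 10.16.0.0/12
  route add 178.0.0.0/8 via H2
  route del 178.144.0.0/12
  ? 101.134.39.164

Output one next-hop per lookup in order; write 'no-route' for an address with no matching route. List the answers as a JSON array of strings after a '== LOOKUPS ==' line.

Trace:
  add 178.144.0.0/12 -> H7 at depth 12
  add 101.134.38.96/32 -> H4 at depth 32
  add 10.16.0.0/12 -> H4 at depth 12
  add 101.134.38.96/28 -> H0 at depth 28
  add 101.134.38.96/28 -> H0 at depth 28
  add 107.236.0.0/16 -> H4 at depth 16
  ? 101.134.38.96  path d0:-→d1:-→d2:-→d3:-→d4:-→d5:-→d6:-→d7:-→d8:-→d9:-→d10:-→d11:-→d12:-→d13:-→d14:-→d15:-→d16:-→d17:-→d18:-→d19:-→d20:-→d21:-→d22:-→d23:-→d24:-→d25:-→d26:-→d27:-→d28:H0→d29:-→d30:-→d31:-→d32:H4  best=H4
  del 10.16.0.0/12 (clear depth 12)
  add 178.0.0.0/8 -> H2 at depth 8
  del 178.144.0.0/12 (clear depth 12)
  ? 101.134.39.164  path d0:-→d1:-→d2:-→d3:-→d4:-→d5:-→d6:-→d7:-→d8:-→d9:-→d10:-→d11:-→d12:-→d13:-→d14:-→d15:-→d16:-→d17:-→d18:-→d19:-→d20:-→d21:-→d22:-→d23:-  best=no-route

== LOOKUPS ==
["H4","no-route"]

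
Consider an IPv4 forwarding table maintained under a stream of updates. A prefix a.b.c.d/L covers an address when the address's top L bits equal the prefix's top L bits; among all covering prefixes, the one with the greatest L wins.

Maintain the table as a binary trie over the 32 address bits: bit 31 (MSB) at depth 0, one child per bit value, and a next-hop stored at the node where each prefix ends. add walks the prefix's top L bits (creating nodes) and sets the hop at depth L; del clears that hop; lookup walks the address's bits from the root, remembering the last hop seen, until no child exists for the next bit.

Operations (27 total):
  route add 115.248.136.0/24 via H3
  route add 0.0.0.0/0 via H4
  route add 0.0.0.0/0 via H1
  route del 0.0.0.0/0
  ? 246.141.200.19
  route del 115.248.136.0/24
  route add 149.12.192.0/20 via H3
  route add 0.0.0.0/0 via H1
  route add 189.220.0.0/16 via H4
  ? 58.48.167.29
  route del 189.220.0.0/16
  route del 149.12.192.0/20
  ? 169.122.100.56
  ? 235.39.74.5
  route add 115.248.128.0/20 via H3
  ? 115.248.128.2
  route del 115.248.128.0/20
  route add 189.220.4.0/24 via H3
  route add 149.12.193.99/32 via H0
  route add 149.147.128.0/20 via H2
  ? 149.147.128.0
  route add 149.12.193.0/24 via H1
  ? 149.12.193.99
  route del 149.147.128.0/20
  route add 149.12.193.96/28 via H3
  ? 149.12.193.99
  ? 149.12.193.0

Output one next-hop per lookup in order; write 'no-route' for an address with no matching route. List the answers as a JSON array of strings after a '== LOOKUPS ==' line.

Trace:
  add 115.248.136.0/24 -> H3 at depth 24
  add 0.0.0.0/0 -> H4 at depth 0
  add 0.0.0.0/0 -> H1 at depth 0
  - 0.0.0.0/0 clear@0
  ? 246.141.200.19  path d0:-  best=no-route
  - 115.248.136.0/24 clear@24
  add 149.12.192.0/20 -> H3 at depth 20
  add 0.0.0.0/0 -> H1 at depth 0
  add 189.220.0.0/16 -> H4 at depth 16
  ? 58.48.167.29  path d0:H1→d1:-  best=H1
  - 189.220.0.0/16 clear@16
  - 149.12.192.0/20 clear@20
  ? 169.122.100.56  path d0:H1→d1:-→d2:-→d3:-  best=H1
  ? 235.39.74.5  path d0:H1→d1:-  best=H1
  add 115.248.128.0/20 -> H3 at depth 20
  ? 115.248.128.2  path d0:H1→d1:-→d2:-→d3:-→d4:-→d5:-→d6:-→d7:-→d8:-→d9:-→d10:-→d11:-→d12:-→d13:-→d14:-→d15:-→d16:-→d17:-→d18:-→d19:-→d20:H3  best=H3
  - 115.248.128.0/20 clear@20
  add 189.220.4.0/24 -> H3 at depth 24
  add 149.12.193.99/32 -> H0 at depth 32
  add 149.147.128.0/20 -> H2 at depth 20
  ? 149.147.128.0  path d0:H1→d1:-→d2:-→d3:-→d4:-→d5:-→d6:-→d7:-→d8:-→d9:-→d10:-→d11:-→d12:-→d13:-→d14:-→d15:-→d16:-→d17:-→d18:-→d19:-→d20:H2  best=H2
  add 149.12.193.0/24 -> H1 at depth 24
  ? 149.12.193.99  path d0:H1→d1:-→d2:-→d3:-→d4:-→d5:-→d6:-→d7:-→d8:-→d9:-→d10:-→d11:-→d12:-→d13:-→d14:-→d15:-→d16:-→d17:-→d18:-→d19:-→d20:-→d21:-→d22:-→d23:-→d24:H1→d25:-→d26:-→d27:-→d28:-→d29:-→d30:-→d31:-→d32:H0  best=H0
  - 149.147.128.0/20 clear@20
  add 149.12.193.96/28 -> H3 at depth 28
  ? 149.12.193.99  path d0:H1→d1:-→d2:-→d3:-→d4:-→d5:-→d6:-→d7:-→d8:-→d9:-→d10:-→d11:-→d12:-→d13:-→d14:-→d15:-→d16:-→d17:-→d18:-→d19:-→d20:-→d21:-→d22:-→d23:-→d24:H1→d25:-→d26:-→d27:-→d28:H3→d29:-→d30:-→d31:-→d32:H0  best=H0
  ? 149.12.193.0  path d0:H1→d1:-→d2:-→d3:-→d4:-→d5:-→d6:-→d7:-→d8:-→d9:-→d10:-→d11:-→d12:-→d13:-→d14:-→d15:-→d16:-→d17:-→d18:-→d19:-→d20:-→d21:-→d22:-→d23:-→d24:H1→d25:-  best=H1

== LOOKUPS ==
["no-route","H1","H1","H1","H3","H2","H0","H0","H1"]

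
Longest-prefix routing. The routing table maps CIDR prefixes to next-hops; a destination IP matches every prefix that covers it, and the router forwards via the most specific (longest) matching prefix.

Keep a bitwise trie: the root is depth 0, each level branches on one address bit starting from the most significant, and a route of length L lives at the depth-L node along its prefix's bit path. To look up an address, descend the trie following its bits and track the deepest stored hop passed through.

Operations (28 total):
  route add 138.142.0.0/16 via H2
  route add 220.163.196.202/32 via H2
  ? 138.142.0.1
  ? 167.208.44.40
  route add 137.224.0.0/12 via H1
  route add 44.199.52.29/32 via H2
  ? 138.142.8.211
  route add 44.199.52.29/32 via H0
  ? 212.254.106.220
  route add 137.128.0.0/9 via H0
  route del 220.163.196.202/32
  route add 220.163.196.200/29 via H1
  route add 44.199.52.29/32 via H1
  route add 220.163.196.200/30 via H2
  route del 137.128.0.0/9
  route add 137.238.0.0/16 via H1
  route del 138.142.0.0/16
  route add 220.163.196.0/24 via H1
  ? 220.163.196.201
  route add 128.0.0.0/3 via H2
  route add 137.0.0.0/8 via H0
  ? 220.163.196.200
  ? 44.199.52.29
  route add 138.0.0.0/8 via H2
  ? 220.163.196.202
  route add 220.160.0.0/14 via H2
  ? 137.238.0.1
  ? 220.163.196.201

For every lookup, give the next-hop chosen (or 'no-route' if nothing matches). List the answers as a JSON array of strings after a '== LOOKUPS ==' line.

Trace:
  add 138.142.0.0/16 -> H2 at depth 16
  add 220.163.196.202/32 -> H2 at depth 32
  lookup 138.142.0.1: bits 1000101010001110 walk d0:-→d1:-→d2:-→d3:-→d4:-→d5:-→d6:-→d7:-→d8:-→d9:-→d10:-→d11:-→d12:-→d13:-→d14:-→d15:-→d16:H2 -> H2
  lookup 167.208.44.40: bits 10 walk d0:-→d1:-→d2:- -> no-route
  add 137.224.0.0/12 -> H1 at depth 12
  add 44.199.52.29/32 -> H2 at depth 32
  lookup 138.142.8.211: bits 1000101010001110 walk d0:-→d1:-→d2:-→d3:-→d4:-→d5:-→d6:-→d7:-→d8:-→d9:-→d10:-→d11:-→d12:-→d13:-→d14:-→d15:-→d16:H2 -> H2
  add 44.199.52.29/32 -> H0 at depth 32
  lookup 212.254.106.220: bits 1101 walk d0:-→d1:-→d2:-→d3:-→d4:- -> no-route
  add 137.128.0.0/9 -> H0 at depth 9
  - 220.163.196.202/32 clear@32
  add 220.163.196.200/29 -> H1 at depth 29
  add 44.199.52.29/32 -> H1 at depth 32
  add 220.163.196.200/30 -> H2 at depth 30
  - 137.128.0.0/9 clear@9
  add 137.238.0.0/16 -> H1 at depth 16
  - 138.142.0.0/16 clear@16
  add 220.163.196.0/24 -> H1 at depth 24
  lookup 220.163.196.201: bits 110111001010001111000100110010 walk d0:-→d1:-→d2:-→d3:-→d4:-→d5:-→d6:-→d7:-→d8:-→d9:-→d10:-→d11:-→d12:-→d13:-→d14:-→d15:-→d16:-→d17:-→d18:-→d19:-→d20:-→d21:-→d22:-→d23:-→d24:H1→d25:-→d26:-→d27:-→d28:-→d29:H1→d30:H2 -> H2
  add 128.0.0.0/3 -> H2 at depth 3
  add 137.0.0.0/8 -> H0 at depth 8
  lookup 220.163.196.200: bits 110111001010001111000100110010 walk d0:-→d1:-→d2:-→d3:-→d4:-→d5:-→d6:-→d7:-→d8:-→d9:-→d10:-→d11:-→d12:-→d13:-→d14:-→d15:-→d16:-→d17:-→d18:-→d19:-→d20:-→d21:-→d22:-→d23:-→d24:H1→d25:-→d26:-→d27:-→d28:-→d29:H1→d30:H2 -> H2
  lookup 44.199.52.29: bits 00101100110001110011010000011101 walk d0:-→d1:-→d2:-→d3:-→d4:-→d5:-→d6:-→d7:-→d8:-→d9:-→d10:-→d11:-→d12:-→d13:-→d14:-→d15:-→d16:-→d17:-→d18:-→d19:-→d20:-→d21:-→d22:-→d23:-→d24:-→d25:-→d26:-→d27:-→d28:-→d29:-→d30:-→d31:-→d32:H1 -> H1
  add 138.0.0.0/8 -> H2 at depth 8
  lookup 220.163.196.202: bits 11011100101000111100010011001010 walk d0:-→d1:-→d2:-→d3:-→d4:-→d5:-→d6:-→d7:-→d8:-→d9:-→d10:-→d11:-→d12:-→d13:-→d14:-→d15:-→d16:-→d17:-→d18:-→d19:-→d20:-→d21:-→d22:-→d23:-→d24:H1→d25:-→d26:-→d27:-→d28:-→d29:H1→d30:H2→d31:-→d32:- -> H2
  add 220.160.0.0/14 -> H2 at depth 14
  lookup 137.238.0.1: bits 1000100111101110 walk d0:-→d1:-→d2:-→d3:H2→d4:-→d5:-→d6:-→d7:-→d8:H0→d9:-→d10:-→d11:-→d12:H1→d13:-→d14:-→d15:-→d16:H1 -> H1
  lookup 220.163.196.201: bits 110111001010001111000100110010 walk d0:-→d1:-→d2:-→d3:-→d4:-→d5:-→d6:-→d7:-→d8:-→d9:-→d10:-→d11:-→d12:-→d13:-→d14:H2→d15:-→d16:-→d17:-→d18:-→d19:-→d20:-→d21:-→d22:-→d23:-→d24:H1→d25:-→d26:-→d27:-→d28:-→d29:H1→d30:H2 -> H2

== LOOKUPS ==
["H2","no-route","H2","no-route","H2","H2","H1","H2","H1","H2"]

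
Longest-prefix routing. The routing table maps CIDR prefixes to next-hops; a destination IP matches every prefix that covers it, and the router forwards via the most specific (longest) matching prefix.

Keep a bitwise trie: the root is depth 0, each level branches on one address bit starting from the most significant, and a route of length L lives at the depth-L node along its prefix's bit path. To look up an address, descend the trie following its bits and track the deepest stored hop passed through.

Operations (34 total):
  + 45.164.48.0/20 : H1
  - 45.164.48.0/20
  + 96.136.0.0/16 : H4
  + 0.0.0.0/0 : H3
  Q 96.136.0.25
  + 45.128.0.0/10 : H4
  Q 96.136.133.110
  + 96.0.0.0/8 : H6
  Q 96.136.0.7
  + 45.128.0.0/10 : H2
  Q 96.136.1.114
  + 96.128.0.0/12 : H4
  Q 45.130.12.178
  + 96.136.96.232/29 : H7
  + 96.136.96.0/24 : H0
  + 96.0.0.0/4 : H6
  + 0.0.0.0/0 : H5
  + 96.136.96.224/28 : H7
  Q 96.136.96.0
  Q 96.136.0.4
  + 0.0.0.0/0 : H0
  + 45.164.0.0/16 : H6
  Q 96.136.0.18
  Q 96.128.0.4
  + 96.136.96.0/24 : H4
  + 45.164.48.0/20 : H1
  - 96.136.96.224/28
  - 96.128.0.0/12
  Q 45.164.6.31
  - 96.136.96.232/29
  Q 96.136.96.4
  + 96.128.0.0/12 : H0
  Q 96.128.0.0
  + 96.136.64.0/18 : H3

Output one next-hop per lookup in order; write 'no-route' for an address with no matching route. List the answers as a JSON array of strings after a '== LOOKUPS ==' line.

Apply in order:
  add 45.164.48.0/20 -> H1 at depth 20
  - 45.164.48.0/20 clear@20
  add 96.136.0.0/16 -> H4 at depth 16
  add 0.0.0.0/0 -> H3 at depth 0
  ? 96.136.0.25  path d0:H3→d1:-→d2:-→d3:-→d4:-→d5:-→d6:-→d7:-→d8:-→d9:-→d10:-→d11:-→d12:-→d13:-→d14:-→d15:-→d16:H4  best=H4
  add 45.128.0.0/10 -> H4 at depth 10
  ? 96.136.133.110  path d0:H3→d1:-→d2:-→d3:-→d4:-→d5:-→d6:-→d7:-→d8:-→d9:-→d10:-→d11:-→d12:-→d13:-→d14:-→d15:-→d16:H4  best=H4
  add 96.0.0.0/8 -> H6 at depth 8
  ? 96.136.0.7  path d0:H3→d1:-→d2:-→d3:-→d4:-→d5:-→d6:-→d7:-→d8:H6→d9:-→d10:-→d11:-→d12:-→d13:-→d14:-→d15:-→d16:H4  best=H4
  add 45.128.0.0/10 -> H2 at depth 10
  ? 96.136.1.114  path d0:H3→d1:-→d2:-→d3:-→d4:-→d5:-→d6:-→d7:-→d8:H6→d9:-→d10:-→d11:-→d12:-→d13:-→d14:-→d15:-→d16:H4  best=H4
  add 96.128.0.0/12 -> H4 at depth 12
  ? 45.130.12.178  path d0:H3→d1:-→d2:-→d3:-→d4:-→d5:-→d6:-→d7:-→d8:-→d9:-→d10:H2  best=H2
  add 96.136.96.232/29 -> H7 at depth 29
  add 96.136.96.0/24 -> H0 at depth 24
  add 96.0.0.0/4 -> H6 at depth 4
  add 0.0.0.0/0 -> H5 at depth 0
  add 96.136.96.224/28 -> H7 at depth 28
  ? 96.136.96.0  path d0:H5→d1:-→d2:-→d3:-→d4:H6→d5:-→d6:-→d7:-→d8:H6→d9:-→d10:-→d11:-→d12:H4→d13:-→d14:-→d15:-→d16:H4→d17:-→d18:-→d19:-→d20:-→d21:-→d22:-→d23:-→d24:H0  best=H0
  ? 96.136.0.4  path d0:H5→d1:-→d2:-→d3:-→d4:H6→d5:-→d6:-→d7:-→d8:H6→d9:-→d10:-→d11:-→d12:H4→d13:-→d14:-→d15:-→d16:H4→d17:-  best=H4
  add 0.0.0.0/0 -> H0 at depth 0
  add 45.164.0.0/16 -> H6 at depth 16
  ? 96.136.0.18  path d0:H0→d1:-→d2:-→d3:-→d4:H6→d5:-→d6:-→d7:-→d8:H6→d9:-→d10:-→d11:-→d12:H4→d13:-→d14:-→d15:-→d16:H4→d17:-  best=H4
  ? 96.128.0.4  path d0:H0→d1:-→d2:-→d3:-→d4:H6→d5:-→d6:-→d7:-→d8:H6→d9:-→d10:-→d11:-→d12:H4  best=H4
  add 96.136.96.0/24 -> H4 at depth 24
  add 45.164.48.0/20 -> H1 at depth 20
  - 96.136.96.224/28 clear@28
  - 96.128.0.0/12 clear@12
  ? 45.164.6.31  path d0:H0→d1:-→d2:-→d3:-→d4:-→d5:-→d6:-→d7:-→d8:-→d9:-→d10:H2→d11:-→d12:-→d13:-→d14:-→d15:-→d16:H6→d17:-→d18:-  best=H6
  - 96.136.96.232/29 clear@29
  ? 96.136.96.4  path d0:H0→d1:-→d2:-→d3:-→d4:H6→d5:-→d6:-→d7:-→d8:H6→d9:-→d10:-→d11:-→d12:-→d13:-→d14:-→d15:-→d16:H4→d17:-→d18:-→d19:-→d20:-→d21:-→d22:-→d23:-→d24:H4  best=H4
  add 96.128.0.0/12 -> H0 at depth 12
  ? 96.128.0.0  path d0:H0→d1:-→d2:-→d3:-→d4:H6→d5:-→d6:-→d7:-→d8:H6→d9:-→d10:-→d11:-→d12:H0  best=H0
  add 96.136.64.0/18 -> H3 at depth 18

== LOOKUPS ==
["H4","H4","H4","H4","H2","H0","H4","H4","H4","H6","H4","H0"]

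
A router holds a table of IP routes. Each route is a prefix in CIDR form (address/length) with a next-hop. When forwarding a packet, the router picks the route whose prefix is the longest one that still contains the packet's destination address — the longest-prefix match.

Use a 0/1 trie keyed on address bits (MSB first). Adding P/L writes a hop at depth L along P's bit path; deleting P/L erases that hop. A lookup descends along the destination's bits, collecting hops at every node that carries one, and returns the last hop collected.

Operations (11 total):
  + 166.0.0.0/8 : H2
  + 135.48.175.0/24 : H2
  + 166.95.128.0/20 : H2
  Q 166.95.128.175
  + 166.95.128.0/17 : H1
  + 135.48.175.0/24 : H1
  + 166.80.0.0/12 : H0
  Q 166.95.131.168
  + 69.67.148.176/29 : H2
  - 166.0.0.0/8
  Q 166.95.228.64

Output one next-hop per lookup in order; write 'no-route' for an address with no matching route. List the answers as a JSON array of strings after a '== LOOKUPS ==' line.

Apply in order:
  add 166.0.0.0/8 -> H2 at depth 8
  add 135.48.175.0/24 -> H2 at depth 24
  add 166.95.128.0/20 -> H2 at depth 20
  ? 166.95.128.175  path d0:-→d1:-→d2:-→d3:-→d4:-→d5:-→d6:-→d7:-→d8:H2→d9:-→d10:-→d11:-→d12:-→d13:-→d14:-→d15:-→d16:-→d17:-→d18:-→d19:-→d20:H2  best=H2
  add 166.95.128.0/17 -> H1 at depth 17
  add 135.48.175.0/24 -> H1 at depth 24
  add 166.80.0.0/12 -> H0 at depth 12
  ? 166.95.131.168  path d0:-→d1:-→d2:-→d3:-→d4:-→d5:-→d6:-→d7:-→d8:H2→d9:-→d10:-→d11:-→d12:H0→d13:-→d14:-→d15:-→d16:-→d17:H1→d18:-→d19:-→d20:H2  best=H2
  add 69.67.148.176/29 -> H2 at depth 29
  del 166.0.0.0/8 (clear depth 8)
  ? 166.95.228.64  path d0:-→d1:-→d2:-→d3:-→d4:-→d5:-→d6:-→d7:-→d8:-→d9:-→d10:-→d11:-→d12:H0→d13:-→d14:-→d15:-→d16:-→d17:H1  best=H1

== LOOKUPS ==
["H2","H2","H1"]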